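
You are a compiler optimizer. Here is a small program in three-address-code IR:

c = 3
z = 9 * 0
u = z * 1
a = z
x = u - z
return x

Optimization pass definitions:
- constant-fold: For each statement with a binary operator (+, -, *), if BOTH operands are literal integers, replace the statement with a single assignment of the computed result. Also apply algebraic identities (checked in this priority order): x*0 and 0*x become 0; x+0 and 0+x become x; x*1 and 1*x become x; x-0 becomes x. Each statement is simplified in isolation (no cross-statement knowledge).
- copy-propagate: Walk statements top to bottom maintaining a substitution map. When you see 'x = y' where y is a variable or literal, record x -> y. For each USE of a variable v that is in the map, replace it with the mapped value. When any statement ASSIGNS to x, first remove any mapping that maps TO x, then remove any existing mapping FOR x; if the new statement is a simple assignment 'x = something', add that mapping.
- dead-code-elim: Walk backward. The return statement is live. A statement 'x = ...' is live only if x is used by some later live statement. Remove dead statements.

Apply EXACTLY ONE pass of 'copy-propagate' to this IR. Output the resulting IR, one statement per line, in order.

Answer: c = 3
z = 9 * 0
u = z * 1
a = z
x = u - z
return x

Derivation:
Applying copy-propagate statement-by-statement:
  [1] c = 3  (unchanged)
  [2] z = 9 * 0  (unchanged)
  [3] u = z * 1  (unchanged)
  [4] a = z  (unchanged)
  [5] x = u - z  (unchanged)
  [6] return x  (unchanged)
Result (6 stmts):
  c = 3
  z = 9 * 0
  u = z * 1
  a = z
  x = u - z
  return x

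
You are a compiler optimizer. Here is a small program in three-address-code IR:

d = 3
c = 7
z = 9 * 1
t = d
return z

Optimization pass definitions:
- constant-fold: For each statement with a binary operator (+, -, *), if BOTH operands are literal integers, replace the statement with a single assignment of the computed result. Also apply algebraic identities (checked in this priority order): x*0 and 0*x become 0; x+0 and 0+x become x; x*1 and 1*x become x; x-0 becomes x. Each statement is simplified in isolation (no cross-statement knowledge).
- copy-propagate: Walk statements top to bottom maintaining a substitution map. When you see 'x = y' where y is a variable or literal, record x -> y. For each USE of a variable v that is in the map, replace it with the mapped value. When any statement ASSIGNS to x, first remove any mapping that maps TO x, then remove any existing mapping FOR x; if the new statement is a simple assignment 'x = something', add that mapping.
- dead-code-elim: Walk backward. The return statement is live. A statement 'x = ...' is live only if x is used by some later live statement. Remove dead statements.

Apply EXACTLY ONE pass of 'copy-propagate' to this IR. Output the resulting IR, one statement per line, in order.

Answer: d = 3
c = 7
z = 9 * 1
t = 3
return z

Derivation:
Applying copy-propagate statement-by-statement:
  [1] d = 3  (unchanged)
  [2] c = 7  (unchanged)
  [3] z = 9 * 1  (unchanged)
  [4] t = d  -> t = 3
  [5] return z  (unchanged)
Result (5 stmts):
  d = 3
  c = 7
  z = 9 * 1
  t = 3
  return z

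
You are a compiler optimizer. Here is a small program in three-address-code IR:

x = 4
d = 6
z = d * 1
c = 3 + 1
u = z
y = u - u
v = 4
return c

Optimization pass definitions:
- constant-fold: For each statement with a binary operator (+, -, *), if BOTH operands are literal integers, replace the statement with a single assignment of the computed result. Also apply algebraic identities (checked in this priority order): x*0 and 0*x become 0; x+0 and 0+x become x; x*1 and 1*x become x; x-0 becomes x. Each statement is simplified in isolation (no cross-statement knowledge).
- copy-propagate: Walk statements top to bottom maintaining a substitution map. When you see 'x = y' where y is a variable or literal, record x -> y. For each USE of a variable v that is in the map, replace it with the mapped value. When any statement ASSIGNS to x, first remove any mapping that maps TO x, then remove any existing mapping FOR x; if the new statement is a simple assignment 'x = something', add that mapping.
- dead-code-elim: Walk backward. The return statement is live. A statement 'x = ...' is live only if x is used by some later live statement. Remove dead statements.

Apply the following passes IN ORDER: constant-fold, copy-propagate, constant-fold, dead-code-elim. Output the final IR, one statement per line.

Initial IR:
  x = 4
  d = 6
  z = d * 1
  c = 3 + 1
  u = z
  y = u - u
  v = 4
  return c
After constant-fold (8 stmts):
  x = 4
  d = 6
  z = d
  c = 4
  u = z
  y = u - u
  v = 4
  return c
After copy-propagate (8 stmts):
  x = 4
  d = 6
  z = 6
  c = 4
  u = 6
  y = 6 - 6
  v = 4
  return 4
After constant-fold (8 stmts):
  x = 4
  d = 6
  z = 6
  c = 4
  u = 6
  y = 0
  v = 4
  return 4
After dead-code-elim (1 stmts):
  return 4

Answer: return 4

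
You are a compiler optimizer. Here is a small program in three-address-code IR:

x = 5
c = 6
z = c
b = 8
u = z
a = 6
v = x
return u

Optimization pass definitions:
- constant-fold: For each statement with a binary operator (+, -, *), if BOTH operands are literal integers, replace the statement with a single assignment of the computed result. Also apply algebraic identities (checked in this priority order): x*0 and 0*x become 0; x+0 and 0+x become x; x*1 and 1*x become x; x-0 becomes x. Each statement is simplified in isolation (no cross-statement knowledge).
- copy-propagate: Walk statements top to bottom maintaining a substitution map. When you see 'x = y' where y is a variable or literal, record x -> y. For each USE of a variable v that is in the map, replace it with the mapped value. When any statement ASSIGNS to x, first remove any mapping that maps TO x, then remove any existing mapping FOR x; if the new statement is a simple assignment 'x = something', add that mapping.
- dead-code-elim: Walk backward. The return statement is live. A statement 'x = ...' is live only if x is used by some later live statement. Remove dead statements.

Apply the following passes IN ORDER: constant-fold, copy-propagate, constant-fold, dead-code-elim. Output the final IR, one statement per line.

Initial IR:
  x = 5
  c = 6
  z = c
  b = 8
  u = z
  a = 6
  v = x
  return u
After constant-fold (8 stmts):
  x = 5
  c = 6
  z = c
  b = 8
  u = z
  a = 6
  v = x
  return u
After copy-propagate (8 stmts):
  x = 5
  c = 6
  z = 6
  b = 8
  u = 6
  a = 6
  v = 5
  return 6
After constant-fold (8 stmts):
  x = 5
  c = 6
  z = 6
  b = 8
  u = 6
  a = 6
  v = 5
  return 6
After dead-code-elim (1 stmts):
  return 6

Answer: return 6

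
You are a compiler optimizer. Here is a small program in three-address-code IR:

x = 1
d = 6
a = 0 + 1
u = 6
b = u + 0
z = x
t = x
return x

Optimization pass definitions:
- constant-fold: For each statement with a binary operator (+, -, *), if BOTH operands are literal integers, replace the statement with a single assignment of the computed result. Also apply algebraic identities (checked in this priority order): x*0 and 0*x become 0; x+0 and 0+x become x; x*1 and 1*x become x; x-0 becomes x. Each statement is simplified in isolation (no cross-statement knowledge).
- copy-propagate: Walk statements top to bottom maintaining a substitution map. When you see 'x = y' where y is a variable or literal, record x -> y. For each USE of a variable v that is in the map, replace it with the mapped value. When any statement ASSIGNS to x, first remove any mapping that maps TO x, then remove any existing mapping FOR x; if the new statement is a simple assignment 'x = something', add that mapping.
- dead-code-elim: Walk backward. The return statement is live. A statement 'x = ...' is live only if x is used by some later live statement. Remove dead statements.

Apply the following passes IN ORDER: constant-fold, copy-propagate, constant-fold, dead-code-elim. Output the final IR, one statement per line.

Initial IR:
  x = 1
  d = 6
  a = 0 + 1
  u = 6
  b = u + 0
  z = x
  t = x
  return x
After constant-fold (8 stmts):
  x = 1
  d = 6
  a = 1
  u = 6
  b = u
  z = x
  t = x
  return x
After copy-propagate (8 stmts):
  x = 1
  d = 6
  a = 1
  u = 6
  b = 6
  z = 1
  t = 1
  return 1
After constant-fold (8 stmts):
  x = 1
  d = 6
  a = 1
  u = 6
  b = 6
  z = 1
  t = 1
  return 1
After dead-code-elim (1 stmts):
  return 1

Answer: return 1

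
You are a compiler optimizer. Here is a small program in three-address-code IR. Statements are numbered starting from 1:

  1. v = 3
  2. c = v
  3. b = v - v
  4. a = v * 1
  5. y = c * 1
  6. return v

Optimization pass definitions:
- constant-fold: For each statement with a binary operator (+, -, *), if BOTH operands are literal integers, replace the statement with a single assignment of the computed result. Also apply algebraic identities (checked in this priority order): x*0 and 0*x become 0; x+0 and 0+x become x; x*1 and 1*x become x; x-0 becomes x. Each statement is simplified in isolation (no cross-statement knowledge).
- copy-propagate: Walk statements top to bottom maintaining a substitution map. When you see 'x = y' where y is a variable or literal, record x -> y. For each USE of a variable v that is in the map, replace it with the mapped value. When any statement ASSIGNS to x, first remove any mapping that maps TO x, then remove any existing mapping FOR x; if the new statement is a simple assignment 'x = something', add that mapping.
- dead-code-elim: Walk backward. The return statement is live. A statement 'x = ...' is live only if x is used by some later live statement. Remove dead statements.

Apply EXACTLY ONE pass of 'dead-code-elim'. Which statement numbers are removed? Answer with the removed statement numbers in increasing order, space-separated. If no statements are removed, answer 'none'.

Answer: 2 3 4 5

Derivation:
Backward liveness scan:
Stmt 1 'v = 3': KEEP (v is live); live-in = []
Stmt 2 'c = v': DEAD (c not in live set ['v'])
Stmt 3 'b = v - v': DEAD (b not in live set ['v'])
Stmt 4 'a = v * 1': DEAD (a not in live set ['v'])
Stmt 5 'y = c * 1': DEAD (y not in live set ['v'])
Stmt 6 'return v': KEEP (return); live-in = ['v']
Removed statement numbers: [2, 3, 4, 5]
Surviving IR:
  v = 3
  return v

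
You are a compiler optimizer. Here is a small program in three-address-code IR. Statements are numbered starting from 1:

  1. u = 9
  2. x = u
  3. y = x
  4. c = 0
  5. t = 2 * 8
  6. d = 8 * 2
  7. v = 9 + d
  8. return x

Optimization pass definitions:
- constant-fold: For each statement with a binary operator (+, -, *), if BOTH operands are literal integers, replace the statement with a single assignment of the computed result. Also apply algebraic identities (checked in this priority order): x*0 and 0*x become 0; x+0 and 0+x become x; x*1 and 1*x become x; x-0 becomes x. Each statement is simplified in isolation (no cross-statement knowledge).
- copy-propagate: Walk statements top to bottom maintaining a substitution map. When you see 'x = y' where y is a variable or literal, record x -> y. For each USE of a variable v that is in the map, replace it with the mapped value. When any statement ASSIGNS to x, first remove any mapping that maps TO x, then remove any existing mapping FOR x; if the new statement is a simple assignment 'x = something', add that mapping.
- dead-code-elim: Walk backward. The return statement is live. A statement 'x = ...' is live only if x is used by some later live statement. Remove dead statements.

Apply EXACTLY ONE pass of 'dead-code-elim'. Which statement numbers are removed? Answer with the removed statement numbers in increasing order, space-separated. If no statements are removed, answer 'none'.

Answer: 3 4 5 6 7

Derivation:
Backward liveness scan:
Stmt 1 'u = 9': KEEP (u is live); live-in = []
Stmt 2 'x = u': KEEP (x is live); live-in = ['u']
Stmt 3 'y = x': DEAD (y not in live set ['x'])
Stmt 4 'c = 0': DEAD (c not in live set ['x'])
Stmt 5 't = 2 * 8': DEAD (t not in live set ['x'])
Stmt 6 'd = 8 * 2': DEAD (d not in live set ['x'])
Stmt 7 'v = 9 + d': DEAD (v not in live set ['x'])
Stmt 8 'return x': KEEP (return); live-in = ['x']
Removed statement numbers: [3, 4, 5, 6, 7]
Surviving IR:
  u = 9
  x = u
  return x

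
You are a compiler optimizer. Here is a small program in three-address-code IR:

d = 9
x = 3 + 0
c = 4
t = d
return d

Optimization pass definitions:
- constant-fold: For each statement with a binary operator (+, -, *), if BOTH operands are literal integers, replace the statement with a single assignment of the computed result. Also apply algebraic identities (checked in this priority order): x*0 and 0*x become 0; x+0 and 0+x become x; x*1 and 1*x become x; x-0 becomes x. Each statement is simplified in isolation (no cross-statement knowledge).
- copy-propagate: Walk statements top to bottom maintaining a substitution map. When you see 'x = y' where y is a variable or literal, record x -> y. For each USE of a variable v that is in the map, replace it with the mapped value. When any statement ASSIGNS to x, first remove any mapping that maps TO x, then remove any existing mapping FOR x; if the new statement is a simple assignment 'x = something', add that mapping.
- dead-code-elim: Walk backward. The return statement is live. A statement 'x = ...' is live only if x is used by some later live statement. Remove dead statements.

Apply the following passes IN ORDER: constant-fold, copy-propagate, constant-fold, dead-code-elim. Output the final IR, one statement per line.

Initial IR:
  d = 9
  x = 3 + 0
  c = 4
  t = d
  return d
After constant-fold (5 stmts):
  d = 9
  x = 3
  c = 4
  t = d
  return d
After copy-propagate (5 stmts):
  d = 9
  x = 3
  c = 4
  t = 9
  return 9
After constant-fold (5 stmts):
  d = 9
  x = 3
  c = 4
  t = 9
  return 9
After dead-code-elim (1 stmts):
  return 9

Answer: return 9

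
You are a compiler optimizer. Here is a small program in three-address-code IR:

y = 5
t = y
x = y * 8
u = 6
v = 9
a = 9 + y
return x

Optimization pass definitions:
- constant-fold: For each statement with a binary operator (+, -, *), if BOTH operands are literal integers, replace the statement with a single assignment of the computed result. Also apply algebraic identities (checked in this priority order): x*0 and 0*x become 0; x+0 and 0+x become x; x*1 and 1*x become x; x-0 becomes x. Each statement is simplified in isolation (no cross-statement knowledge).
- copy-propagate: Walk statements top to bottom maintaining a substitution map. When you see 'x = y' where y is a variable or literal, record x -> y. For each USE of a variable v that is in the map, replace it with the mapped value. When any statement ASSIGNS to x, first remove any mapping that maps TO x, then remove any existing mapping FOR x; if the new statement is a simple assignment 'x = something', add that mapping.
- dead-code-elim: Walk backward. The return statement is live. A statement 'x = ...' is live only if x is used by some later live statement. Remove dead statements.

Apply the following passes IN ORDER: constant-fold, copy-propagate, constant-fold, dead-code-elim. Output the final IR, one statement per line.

Initial IR:
  y = 5
  t = y
  x = y * 8
  u = 6
  v = 9
  a = 9 + y
  return x
After constant-fold (7 stmts):
  y = 5
  t = y
  x = y * 8
  u = 6
  v = 9
  a = 9 + y
  return x
After copy-propagate (7 stmts):
  y = 5
  t = 5
  x = 5 * 8
  u = 6
  v = 9
  a = 9 + 5
  return x
After constant-fold (7 stmts):
  y = 5
  t = 5
  x = 40
  u = 6
  v = 9
  a = 14
  return x
After dead-code-elim (2 stmts):
  x = 40
  return x

Answer: x = 40
return x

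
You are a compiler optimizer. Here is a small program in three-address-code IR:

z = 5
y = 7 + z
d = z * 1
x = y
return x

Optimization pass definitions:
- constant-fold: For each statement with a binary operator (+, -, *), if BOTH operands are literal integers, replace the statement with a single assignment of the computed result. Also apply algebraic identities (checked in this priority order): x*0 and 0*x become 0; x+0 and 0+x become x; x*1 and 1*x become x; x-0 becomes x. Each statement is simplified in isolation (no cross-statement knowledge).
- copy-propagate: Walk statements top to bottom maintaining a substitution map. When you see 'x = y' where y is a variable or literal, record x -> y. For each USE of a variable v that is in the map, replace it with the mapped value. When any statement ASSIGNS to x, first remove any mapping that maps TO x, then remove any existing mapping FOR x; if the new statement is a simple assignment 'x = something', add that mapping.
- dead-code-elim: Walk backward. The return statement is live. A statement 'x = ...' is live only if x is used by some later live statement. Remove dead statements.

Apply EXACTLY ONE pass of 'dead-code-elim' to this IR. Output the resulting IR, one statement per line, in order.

Applying dead-code-elim statement-by-statement:
  [5] return x  -> KEEP (return); live=['x']
  [4] x = y  -> KEEP; live=['y']
  [3] d = z * 1  -> DEAD (d not live)
  [2] y = 7 + z  -> KEEP; live=['z']
  [1] z = 5  -> KEEP; live=[]
Result (4 stmts):
  z = 5
  y = 7 + z
  x = y
  return x

Answer: z = 5
y = 7 + z
x = y
return x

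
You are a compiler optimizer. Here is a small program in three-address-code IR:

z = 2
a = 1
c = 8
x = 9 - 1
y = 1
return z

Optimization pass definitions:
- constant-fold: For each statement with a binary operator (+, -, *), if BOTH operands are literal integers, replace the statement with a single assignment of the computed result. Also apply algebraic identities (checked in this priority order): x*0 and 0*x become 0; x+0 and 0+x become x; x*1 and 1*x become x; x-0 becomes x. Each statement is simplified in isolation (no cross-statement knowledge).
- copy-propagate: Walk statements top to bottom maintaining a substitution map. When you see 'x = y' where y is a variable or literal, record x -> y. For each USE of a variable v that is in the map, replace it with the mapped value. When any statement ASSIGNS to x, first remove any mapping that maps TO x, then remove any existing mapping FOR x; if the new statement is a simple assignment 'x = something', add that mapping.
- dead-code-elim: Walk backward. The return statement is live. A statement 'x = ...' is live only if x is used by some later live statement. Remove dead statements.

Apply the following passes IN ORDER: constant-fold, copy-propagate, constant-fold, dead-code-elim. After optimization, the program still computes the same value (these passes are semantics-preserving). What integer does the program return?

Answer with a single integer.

Answer: 2

Derivation:
Initial IR:
  z = 2
  a = 1
  c = 8
  x = 9 - 1
  y = 1
  return z
After constant-fold (6 stmts):
  z = 2
  a = 1
  c = 8
  x = 8
  y = 1
  return z
After copy-propagate (6 stmts):
  z = 2
  a = 1
  c = 8
  x = 8
  y = 1
  return 2
After constant-fold (6 stmts):
  z = 2
  a = 1
  c = 8
  x = 8
  y = 1
  return 2
After dead-code-elim (1 stmts):
  return 2
Evaluate:
  z = 2  =>  z = 2
  a = 1  =>  a = 1
  c = 8  =>  c = 8
  x = 9 - 1  =>  x = 8
  y = 1  =>  y = 1
  return z = 2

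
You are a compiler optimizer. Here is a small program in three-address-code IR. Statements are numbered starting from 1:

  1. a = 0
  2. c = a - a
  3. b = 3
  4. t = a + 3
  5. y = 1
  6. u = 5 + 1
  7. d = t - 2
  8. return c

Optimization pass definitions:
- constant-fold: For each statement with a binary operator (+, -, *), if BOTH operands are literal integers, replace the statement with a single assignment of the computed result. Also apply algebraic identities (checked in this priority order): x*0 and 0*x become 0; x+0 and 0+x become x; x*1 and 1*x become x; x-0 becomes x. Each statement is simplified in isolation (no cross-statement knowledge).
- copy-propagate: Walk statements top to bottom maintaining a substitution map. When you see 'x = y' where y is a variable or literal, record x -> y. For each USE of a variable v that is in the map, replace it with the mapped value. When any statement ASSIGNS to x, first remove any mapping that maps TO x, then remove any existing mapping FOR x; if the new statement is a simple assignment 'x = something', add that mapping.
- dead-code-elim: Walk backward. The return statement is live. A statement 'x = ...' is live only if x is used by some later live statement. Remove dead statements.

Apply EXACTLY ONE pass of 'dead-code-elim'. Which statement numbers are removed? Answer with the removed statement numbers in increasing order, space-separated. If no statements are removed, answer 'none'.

Answer: 3 4 5 6 7

Derivation:
Backward liveness scan:
Stmt 1 'a = 0': KEEP (a is live); live-in = []
Stmt 2 'c = a - a': KEEP (c is live); live-in = ['a']
Stmt 3 'b = 3': DEAD (b not in live set ['c'])
Stmt 4 't = a + 3': DEAD (t not in live set ['c'])
Stmt 5 'y = 1': DEAD (y not in live set ['c'])
Stmt 6 'u = 5 + 1': DEAD (u not in live set ['c'])
Stmt 7 'd = t - 2': DEAD (d not in live set ['c'])
Stmt 8 'return c': KEEP (return); live-in = ['c']
Removed statement numbers: [3, 4, 5, 6, 7]
Surviving IR:
  a = 0
  c = a - a
  return c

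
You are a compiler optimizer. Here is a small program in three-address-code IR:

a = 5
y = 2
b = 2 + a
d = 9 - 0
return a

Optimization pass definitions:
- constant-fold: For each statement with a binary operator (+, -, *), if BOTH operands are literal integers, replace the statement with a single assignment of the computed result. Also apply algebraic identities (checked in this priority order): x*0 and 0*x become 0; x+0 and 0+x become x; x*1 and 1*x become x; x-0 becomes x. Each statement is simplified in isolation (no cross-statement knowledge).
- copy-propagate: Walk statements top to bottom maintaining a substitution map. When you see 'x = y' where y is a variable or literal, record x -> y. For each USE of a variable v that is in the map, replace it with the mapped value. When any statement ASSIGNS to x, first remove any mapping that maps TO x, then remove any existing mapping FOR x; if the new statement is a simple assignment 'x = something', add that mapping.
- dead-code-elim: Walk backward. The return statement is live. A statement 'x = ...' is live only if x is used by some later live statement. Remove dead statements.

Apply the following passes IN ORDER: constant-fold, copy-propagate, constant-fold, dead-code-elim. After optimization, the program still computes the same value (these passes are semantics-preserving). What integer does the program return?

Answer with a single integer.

Answer: 5

Derivation:
Initial IR:
  a = 5
  y = 2
  b = 2 + a
  d = 9 - 0
  return a
After constant-fold (5 stmts):
  a = 5
  y = 2
  b = 2 + a
  d = 9
  return a
After copy-propagate (5 stmts):
  a = 5
  y = 2
  b = 2 + 5
  d = 9
  return 5
After constant-fold (5 stmts):
  a = 5
  y = 2
  b = 7
  d = 9
  return 5
After dead-code-elim (1 stmts):
  return 5
Evaluate:
  a = 5  =>  a = 5
  y = 2  =>  y = 2
  b = 2 + a  =>  b = 7
  d = 9 - 0  =>  d = 9
  return a = 5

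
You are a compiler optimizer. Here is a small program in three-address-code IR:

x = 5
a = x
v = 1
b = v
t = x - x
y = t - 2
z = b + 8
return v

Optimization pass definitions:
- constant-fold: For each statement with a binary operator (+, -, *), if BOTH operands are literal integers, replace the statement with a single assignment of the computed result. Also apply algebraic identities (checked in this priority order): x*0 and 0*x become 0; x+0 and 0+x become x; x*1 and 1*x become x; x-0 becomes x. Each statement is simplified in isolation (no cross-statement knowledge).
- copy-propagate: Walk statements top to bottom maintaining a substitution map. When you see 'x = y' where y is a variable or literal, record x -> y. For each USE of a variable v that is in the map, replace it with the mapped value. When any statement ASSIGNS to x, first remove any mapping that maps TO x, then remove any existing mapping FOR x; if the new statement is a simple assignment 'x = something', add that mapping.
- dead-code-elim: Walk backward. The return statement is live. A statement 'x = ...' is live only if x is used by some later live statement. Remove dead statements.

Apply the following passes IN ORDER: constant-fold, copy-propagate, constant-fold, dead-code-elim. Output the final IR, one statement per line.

Answer: return 1

Derivation:
Initial IR:
  x = 5
  a = x
  v = 1
  b = v
  t = x - x
  y = t - 2
  z = b + 8
  return v
After constant-fold (8 stmts):
  x = 5
  a = x
  v = 1
  b = v
  t = x - x
  y = t - 2
  z = b + 8
  return v
After copy-propagate (8 stmts):
  x = 5
  a = 5
  v = 1
  b = 1
  t = 5 - 5
  y = t - 2
  z = 1 + 8
  return 1
After constant-fold (8 stmts):
  x = 5
  a = 5
  v = 1
  b = 1
  t = 0
  y = t - 2
  z = 9
  return 1
After dead-code-elim (1 stmts):
  return 1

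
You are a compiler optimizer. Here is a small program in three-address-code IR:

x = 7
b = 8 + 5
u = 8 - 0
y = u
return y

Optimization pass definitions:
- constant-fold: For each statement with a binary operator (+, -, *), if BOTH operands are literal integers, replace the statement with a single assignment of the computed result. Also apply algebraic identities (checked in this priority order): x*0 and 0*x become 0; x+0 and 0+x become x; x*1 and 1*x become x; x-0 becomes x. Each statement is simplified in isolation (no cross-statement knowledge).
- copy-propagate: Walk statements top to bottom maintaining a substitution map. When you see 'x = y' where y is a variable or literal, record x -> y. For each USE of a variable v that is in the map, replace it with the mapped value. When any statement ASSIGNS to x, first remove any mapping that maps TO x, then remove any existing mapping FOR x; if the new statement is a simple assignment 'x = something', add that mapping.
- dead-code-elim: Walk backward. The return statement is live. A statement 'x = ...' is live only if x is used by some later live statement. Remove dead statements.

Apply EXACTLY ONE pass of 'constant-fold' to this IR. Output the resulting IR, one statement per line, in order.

Applying constant-fold statement-by-statement:
  [1] x = 7  (unchanged)
  [2] b = 8 + 5  -> b = 13
  [3] u = 8 - 0  -> u = 8
  [4] y = u  (unchanged)
  [5] return y  (unchanged)
Result (5 stmts):
  x = 7
  b = 13
  u = 8
  y = u
  return y

Answer: x = 7
b = 13
u = 8
y = u
return y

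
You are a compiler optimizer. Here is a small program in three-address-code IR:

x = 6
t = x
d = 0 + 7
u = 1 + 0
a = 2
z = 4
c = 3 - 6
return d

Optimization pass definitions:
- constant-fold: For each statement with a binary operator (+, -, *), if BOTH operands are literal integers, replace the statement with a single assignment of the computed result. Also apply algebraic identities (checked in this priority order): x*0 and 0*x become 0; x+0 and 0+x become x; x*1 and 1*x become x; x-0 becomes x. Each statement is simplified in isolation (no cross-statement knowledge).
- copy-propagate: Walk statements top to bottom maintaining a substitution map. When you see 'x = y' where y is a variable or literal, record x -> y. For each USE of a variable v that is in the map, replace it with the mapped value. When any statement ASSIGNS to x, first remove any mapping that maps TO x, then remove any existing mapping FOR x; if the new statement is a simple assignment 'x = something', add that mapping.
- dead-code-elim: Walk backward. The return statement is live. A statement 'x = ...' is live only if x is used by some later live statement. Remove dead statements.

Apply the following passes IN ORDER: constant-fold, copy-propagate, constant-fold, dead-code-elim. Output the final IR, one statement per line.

Answer: return 7

Derivation:
Initial IR:
  x = 6
  t = x
  d = 0 + 7
  u = 1 + 0
  a = 2
  z = 4
  c = 3 - 6
  return d
After constant-fold (8 stmts):
  x = 6
  t = x
  d = 7
  u = 1
  a = 2
  z = 4
  c = -3
  return d
After copy-propagate (8 stmts):
  x = 6
  t = 6
  d = 7
  u = 1
  a = 2
  z = 4
  c = -3
  return 7
After constant-fold (8 stmts):
  x = 6
  t = 6
  d = 7
  u = 1
  a = 2
  z = 4
  c = -3
  return 7
After dead-code-elim (1 stmts):
  return 7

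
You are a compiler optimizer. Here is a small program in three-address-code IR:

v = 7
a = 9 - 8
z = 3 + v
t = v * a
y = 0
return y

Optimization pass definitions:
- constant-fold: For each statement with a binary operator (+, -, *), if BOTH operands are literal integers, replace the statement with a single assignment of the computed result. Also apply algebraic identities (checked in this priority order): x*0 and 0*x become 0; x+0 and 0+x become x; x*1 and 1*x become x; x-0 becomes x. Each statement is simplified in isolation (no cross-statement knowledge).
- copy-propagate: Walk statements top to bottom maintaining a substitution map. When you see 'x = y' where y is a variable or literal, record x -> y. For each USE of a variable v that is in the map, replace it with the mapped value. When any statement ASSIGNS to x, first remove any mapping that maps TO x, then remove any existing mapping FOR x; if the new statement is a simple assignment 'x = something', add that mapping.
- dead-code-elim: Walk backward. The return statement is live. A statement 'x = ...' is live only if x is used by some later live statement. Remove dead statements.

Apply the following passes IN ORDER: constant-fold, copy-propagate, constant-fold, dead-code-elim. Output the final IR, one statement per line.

Answer: return 0

Derivation:
Initial IR:
  v = 7
  a = 9 - 8
  z = 3 + v
  t = v * a
  y = 0
  return y
After constant-fold (6 stmts):
  v = 7
  a = 1
  z = 3 + v
  t = v * a
  y = 0
  return y
After copy-propagate (6 stmts):
  v = 7
  a = 1
  z = 3 + 7
  t = 7 * 1
  y = 0
  return 0
After constant-fold (6 stmts):
  v = 7
  a = 1
  z = 10
  t = 7
  y = 0
  return 0
After dead-code-elim (1 stmts):
  return 0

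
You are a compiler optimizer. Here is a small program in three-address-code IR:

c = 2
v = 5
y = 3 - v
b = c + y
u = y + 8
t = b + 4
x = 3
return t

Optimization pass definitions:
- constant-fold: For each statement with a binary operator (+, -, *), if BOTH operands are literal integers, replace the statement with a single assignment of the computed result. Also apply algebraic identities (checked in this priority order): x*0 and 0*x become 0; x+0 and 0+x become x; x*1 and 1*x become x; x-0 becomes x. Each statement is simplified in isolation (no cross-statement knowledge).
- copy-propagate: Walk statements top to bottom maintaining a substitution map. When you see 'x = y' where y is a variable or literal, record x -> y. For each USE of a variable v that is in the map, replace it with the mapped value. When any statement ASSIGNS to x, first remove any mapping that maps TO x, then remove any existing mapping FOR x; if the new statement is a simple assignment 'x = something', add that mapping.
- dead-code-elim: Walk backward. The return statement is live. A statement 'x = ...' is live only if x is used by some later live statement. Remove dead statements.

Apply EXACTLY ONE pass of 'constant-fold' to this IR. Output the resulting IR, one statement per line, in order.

Applying constant-fold statement-by-statement:
  [1] c = 2  (unchanged)
  [2] v = 5  (unchanged)
  [3] y = 3 - v  (unchanged)
  [4] b = c + y  (unchanged)
  [5] u = y + 8  (unchanged)
  [6] t = b + 4  (unchanged)
  [7] x = 3  (unchanged)
  [8] return t  (unchanged)
Result (8 stmts):
  c = 2
  v = 5
  y = 3 - v
  b = c + y
  u = y + 8
  t = b + 4
  x = 3
  return t

Answer: c = 2
v = 5
y = 3 - v
b = c + y
u = y + 8
t = b + 4
x = 3
return t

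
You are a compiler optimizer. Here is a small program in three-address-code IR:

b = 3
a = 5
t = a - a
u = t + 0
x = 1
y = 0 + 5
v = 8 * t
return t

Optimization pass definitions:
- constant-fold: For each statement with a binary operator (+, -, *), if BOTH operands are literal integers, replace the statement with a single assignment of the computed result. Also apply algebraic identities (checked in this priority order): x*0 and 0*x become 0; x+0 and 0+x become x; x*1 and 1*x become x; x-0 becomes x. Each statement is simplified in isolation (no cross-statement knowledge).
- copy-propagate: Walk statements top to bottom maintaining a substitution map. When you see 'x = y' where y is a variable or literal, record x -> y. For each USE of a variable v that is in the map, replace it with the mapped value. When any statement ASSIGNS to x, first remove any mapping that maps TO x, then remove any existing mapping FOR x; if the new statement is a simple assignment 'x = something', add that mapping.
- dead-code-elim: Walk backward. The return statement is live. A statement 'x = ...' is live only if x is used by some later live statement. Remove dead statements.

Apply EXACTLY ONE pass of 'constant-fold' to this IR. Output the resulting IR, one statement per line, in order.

Applying constant-fold statement-by-statement:
  [1] b = 3  (unchanged)
  [2] a = 5  (unchanged)
  [3] t = a - a  (unchanged)
  [4] u = t + 0  -> u = t
  [5] x = 1  (unchanged)
  [6] y = 0 + 5  -> y = 5
  [7] v = 8 * t  (unchanged)
  [8] return t  (unchanged)
Result (8 stmts):
  b = 3
  a = 5
  t = a - a
  u = t
  x = 1
  y = 5
  v = 8 * t
  return t

Answer: b = 3
a = 5
t = a - a
u = t
x = 1
y = 5
v = 8 * t
return t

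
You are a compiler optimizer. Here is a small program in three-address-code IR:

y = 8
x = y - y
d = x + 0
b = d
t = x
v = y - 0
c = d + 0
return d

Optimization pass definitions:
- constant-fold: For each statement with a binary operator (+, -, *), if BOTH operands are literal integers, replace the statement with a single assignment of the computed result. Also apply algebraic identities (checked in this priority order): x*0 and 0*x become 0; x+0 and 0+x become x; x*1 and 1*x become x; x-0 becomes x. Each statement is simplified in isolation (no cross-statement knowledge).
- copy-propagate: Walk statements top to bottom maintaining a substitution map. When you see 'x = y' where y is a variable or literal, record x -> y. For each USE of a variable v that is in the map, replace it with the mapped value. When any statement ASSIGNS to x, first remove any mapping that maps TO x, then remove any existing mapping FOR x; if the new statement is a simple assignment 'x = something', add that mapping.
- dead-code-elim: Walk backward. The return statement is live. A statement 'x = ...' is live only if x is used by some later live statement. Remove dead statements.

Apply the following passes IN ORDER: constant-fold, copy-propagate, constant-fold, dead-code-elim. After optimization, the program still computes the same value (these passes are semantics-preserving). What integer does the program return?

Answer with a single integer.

Answer: 0

Derivation:
Initial IR:
  y = 8
  x = y - y
  d = x + 0
  b = d
  t = x
  v = y - 0
  c = d + 0
  return d
After constant-fold (8 stmts):
  y = 8
  x = y - y
  d = x
  b = d
  t = x
  v = y
  c = d
  return d
After copy-propagate (8 stmts):
  y = 8
  x = 8 - 8
  d = x
  b = x
  t = x
  v = 8
  c = x
  return x
After constant-fold (8 stmts):
  y = 8
  x = 0
  d = x
  b = x
  t = x
  v = 8
  c = x
  return x
After dead-code-elim (2 stmts):
  x = 0
  return x
Evaluate:
  y = 8  =>  y = 8
  x = y - y  =>  x = 0
  d = x + 0  =>  d = 0
  b = d  =>  b = 0
  t = x  =>  t = 0
  v = y - 0  =>  v = 8
  c = d + 0  =>  c = 0
  return d = 0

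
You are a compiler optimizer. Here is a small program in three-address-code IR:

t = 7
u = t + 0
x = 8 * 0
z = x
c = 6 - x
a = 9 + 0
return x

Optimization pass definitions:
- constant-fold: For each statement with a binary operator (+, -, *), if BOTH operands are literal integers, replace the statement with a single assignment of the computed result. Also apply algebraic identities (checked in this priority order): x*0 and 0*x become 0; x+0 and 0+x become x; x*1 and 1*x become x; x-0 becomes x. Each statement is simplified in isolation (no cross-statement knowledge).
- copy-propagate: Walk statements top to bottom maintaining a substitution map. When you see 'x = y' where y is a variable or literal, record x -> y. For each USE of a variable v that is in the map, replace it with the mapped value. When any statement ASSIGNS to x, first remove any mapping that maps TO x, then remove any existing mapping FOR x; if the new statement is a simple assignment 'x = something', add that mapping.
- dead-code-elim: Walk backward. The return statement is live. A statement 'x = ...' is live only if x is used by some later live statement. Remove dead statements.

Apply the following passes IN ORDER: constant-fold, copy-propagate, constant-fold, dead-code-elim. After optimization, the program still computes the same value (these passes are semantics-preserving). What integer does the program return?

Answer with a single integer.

Initial IR:
  t = 7
  u = t + 0
  x = 8 * 0
  z = x
  c = 6 - x
  a = 9 + 0
  return x
After constant-fold (7 stmts):
  t = 7
  u = t
  x = 0
  z = x
  c = 6 - x
  a = 9
  return x
After copy-propagate (7 stmts):
  t = 7
  u = 7
  x = 0
  z = 0
  c = 6 - 0
  a = 9
  return 0
After constant-fold (7 stmts):
  t = 7
  u = 7
  x = 0
  z = 0
  c = 6
  a = 9
  return 0
After dead-code-elim (1 stmts):
  return 0
Evaluate:
  t = 7  =>  t = 7
  u = t + 0  =>  u = 7
  x = 8 * 0  =>  x = 0
  z = x  =>  z = 0
  c = 6 - x  =>  c = 6
  a = 9 + 0  =>  a = 9
  return x = 0

Answer: 0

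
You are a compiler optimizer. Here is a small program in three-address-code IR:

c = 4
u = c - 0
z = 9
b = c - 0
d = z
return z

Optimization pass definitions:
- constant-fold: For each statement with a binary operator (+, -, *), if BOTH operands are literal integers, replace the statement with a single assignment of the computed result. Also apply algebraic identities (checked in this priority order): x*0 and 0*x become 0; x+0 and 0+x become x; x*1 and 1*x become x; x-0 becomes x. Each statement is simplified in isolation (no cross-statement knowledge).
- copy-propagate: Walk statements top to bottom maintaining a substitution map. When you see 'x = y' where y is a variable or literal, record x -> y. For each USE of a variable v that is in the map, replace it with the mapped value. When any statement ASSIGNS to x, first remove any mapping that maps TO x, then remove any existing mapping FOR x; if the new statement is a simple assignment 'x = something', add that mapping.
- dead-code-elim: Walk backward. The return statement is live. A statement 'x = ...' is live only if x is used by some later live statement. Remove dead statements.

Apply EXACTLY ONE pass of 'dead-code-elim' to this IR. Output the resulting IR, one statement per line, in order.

Answer: z = 9
return z

Derivation:
Applying dead-code-elim statement-by-statement:
  [6] return z  -> KEEP (return); live=['z']
  [5] d = z  -> DEAD (d not live)
  [4] b = c - 0  -> DEAD (b not live)
  [3] z = 9  -> KEEP; live=[]
  [2] u = c - 0  -> DEAD (u not live)
  [1] c = 4  -> DEAD (c not live)
Result (2 stmts):
  z = 9
  return z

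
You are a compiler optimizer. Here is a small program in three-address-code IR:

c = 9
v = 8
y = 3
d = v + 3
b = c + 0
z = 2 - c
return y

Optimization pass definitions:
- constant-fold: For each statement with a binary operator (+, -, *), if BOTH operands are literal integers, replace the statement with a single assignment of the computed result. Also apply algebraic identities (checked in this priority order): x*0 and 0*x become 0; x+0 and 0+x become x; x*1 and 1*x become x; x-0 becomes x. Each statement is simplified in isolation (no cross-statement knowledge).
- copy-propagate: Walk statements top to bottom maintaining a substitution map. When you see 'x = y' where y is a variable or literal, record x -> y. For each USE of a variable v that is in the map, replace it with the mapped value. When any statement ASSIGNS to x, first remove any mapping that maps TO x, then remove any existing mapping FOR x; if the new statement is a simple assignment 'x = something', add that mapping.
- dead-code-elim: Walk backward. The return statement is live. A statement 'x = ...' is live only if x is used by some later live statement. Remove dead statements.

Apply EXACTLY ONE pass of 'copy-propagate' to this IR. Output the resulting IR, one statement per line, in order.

Answer: c = 9
v = 8
y = 3
d = 8 + 3
b = 9 + 0
z = 2 - 9
return 3

Derivation:
Applying copy-propagate statement-by-statement:
  [1] c = 9  (unchanged)
  [2] v = 8  (unchanged)
  [3] y = 3  (unchanged)
  [4] d = v + 3  -> d = 8 + 3
  [5] b = c + 0  -> b = 9 + 0
  [6] z = 2 - c  -> z = 2 - 9
  [7] return y  -> return 3
Result (7 stmts):
  c = 9
  v = 8
  y = 3
  d = 8 + 3
  b = 9 + 0
  z = 2 - 9
  return 3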